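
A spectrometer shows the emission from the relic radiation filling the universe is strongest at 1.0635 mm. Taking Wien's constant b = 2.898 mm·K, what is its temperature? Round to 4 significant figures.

Wien's law gives T = b/λ_max = (2.898×10⁻³ m·K)/(1.0635×10⁻³ m) = 2.725 K.

T ≈ 2.725 K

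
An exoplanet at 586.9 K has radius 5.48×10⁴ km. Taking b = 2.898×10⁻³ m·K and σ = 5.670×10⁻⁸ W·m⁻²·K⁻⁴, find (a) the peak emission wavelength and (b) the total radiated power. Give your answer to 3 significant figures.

(a) λ_max = b/T = 2.898×10⁻³/586.9 = 4.938×10⁻⁶ m = 4.94 μm.
Surface area A = 4πR² = 4π(5.48×10⁷ m)² = 3.77373×10¹⁶ m².
(b) P = σAT⁴ = 5.670×10⁻⁸×3.77373×10¹⁶×(586.9)⁴ = 2.54×10²⁰ W.

λ_max ≈ 4.94 μm; P ≈ 2.54×10²⁰ W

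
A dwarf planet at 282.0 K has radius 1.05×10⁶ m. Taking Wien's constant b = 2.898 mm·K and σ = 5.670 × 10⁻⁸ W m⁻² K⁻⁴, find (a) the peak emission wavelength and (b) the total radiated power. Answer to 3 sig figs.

(a) λ_max = b/T = 2.898×10⁻³/282.0 = 1.028×10⁻⁵ m = 10.3 μm.
Surface area A = 4πR² = 4π(1.05×10⁶ m)² = 1.38544×10¹³ m².
(b) P = σAT⁴ = 5.670×10⁻⁸×1.38544×10¹³×(282.0)⁴ = 4.97×10¹⁵ W.

λ_max ≈ 10.3 μm; P ≈ 4.97×10¹⁵ W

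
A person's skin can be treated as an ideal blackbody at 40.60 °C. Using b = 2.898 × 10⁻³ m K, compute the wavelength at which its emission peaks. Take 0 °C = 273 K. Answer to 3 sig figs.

T = 40.60 °C + 273 = 313.60 K.
Wien's displacement law: λ_max = b/T = (2.898×10⁻³ m·K)/(313.60 K) = 9.241×10⁻⁶ m.
That is 9.24 μm, in the infrared range.

λ_max ≈ 9.24 μm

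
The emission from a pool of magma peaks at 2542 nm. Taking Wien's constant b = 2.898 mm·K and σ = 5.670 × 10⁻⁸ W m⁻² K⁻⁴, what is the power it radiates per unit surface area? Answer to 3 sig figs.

I ≈ 9.58×10⁴ W/m²

Wien's law: T = b/λ_max = 2.898×10⁻³/2.542×10⁻⁶ = 1140.05 K.
Then I = σT⁴ = 5.670×10⁻⁸×(1140.05)⁴ = 9.58×10⁴ W/m².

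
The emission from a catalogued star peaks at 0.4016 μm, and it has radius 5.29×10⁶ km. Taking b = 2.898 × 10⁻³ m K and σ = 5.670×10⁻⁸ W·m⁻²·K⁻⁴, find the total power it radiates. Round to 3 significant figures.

Wien's law: T = b/λ_max = 2.898×10⁻³/4.016×10⁻⁷ = 7216.14 K.
Surface area A = 4πR² = 4π(5.29×10⁹ m)² = 3.51659×10²⁰ m².
Then P = σAT⁴ = 5.670×10⁻⁸×3.51659×10²⁰×(7216.14)⁴ = 5.41×10²⁸ W.

P ≈ 5.41×10²⁸ W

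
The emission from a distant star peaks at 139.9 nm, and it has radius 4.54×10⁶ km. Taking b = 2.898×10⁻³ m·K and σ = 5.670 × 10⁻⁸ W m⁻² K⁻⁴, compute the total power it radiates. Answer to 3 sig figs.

Wien's law: T = b/λ_max = 2.898×10⁻³/1.399×10⁻⁷ = 20714.8 K.
Surface area A = 4πR² = 4π(4.54×10⁹ m)² = 2.59013×10²⁰ m².
Then P = σAT⁴ = 5.670×10⁻⁸×2.59013×10²⁰×(20714.8)⁴ = 2.70×10³⁰ W.

P ≈ 2.70×10³⁰ W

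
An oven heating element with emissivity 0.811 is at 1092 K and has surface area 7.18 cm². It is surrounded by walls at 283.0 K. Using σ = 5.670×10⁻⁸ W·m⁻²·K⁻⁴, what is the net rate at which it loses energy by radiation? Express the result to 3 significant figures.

Area A = 7.18 cm² = 7.18×10⁻⁴ m².
Net radiated power P_net = εσA(T⁴ − T₀⁴) = 0.811×5.670×10⁻⁸×7.18×10⁻⁴×(1092⁴ − 283.0⁴).
T⁴ − T₀⁴ = 1.42197×10¹² − 6.41425×10⁹ = 1.41556×10¹² K⁴, so P_net = 46.7 W.

Net loss ≈ 46.7 W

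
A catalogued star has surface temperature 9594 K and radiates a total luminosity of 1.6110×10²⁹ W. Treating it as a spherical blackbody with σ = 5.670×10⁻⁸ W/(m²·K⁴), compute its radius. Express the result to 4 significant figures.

R ≈ 5.166×10⁹ m

L = 4πR²σT⁴ ⇒ R = √(L/(4πσT⁴)).
σT⁴ = 4.80377×10⁸ W/m², so R = √(1.6110×10²⁹/(4π×4.80377×10⁸)) = 5.166×10⁹ m.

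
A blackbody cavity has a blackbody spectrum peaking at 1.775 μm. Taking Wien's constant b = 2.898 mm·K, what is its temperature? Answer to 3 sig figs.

T ≈ 1.63×10³ K

Wien's law gives T = b/λ_max = (2.898×10⁻³ m·K)/(1.775×10⁻⁶ m) = 1.63×10³ K.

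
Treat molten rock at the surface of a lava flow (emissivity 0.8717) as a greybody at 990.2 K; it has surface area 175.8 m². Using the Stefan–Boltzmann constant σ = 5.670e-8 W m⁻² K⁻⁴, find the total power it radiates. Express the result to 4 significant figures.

Area A = 175.8 m².
P = εσAT⁴ = 0.8717 × 5.670×10⁻⁸ × 175.8 × (990.2)⁴ = 8.353×10⁶ W.

P ≈ 8.353×10⁶ W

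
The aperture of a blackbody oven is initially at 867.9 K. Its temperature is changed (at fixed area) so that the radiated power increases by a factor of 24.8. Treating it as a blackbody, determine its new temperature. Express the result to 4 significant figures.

T₂ ≈ 1937 K

P ∝ T⁴, so T₂/T₁ = (P₂/P₁)^(1/4) = (24.8)^(1/4) = 2.23158.
T₂ = 867.9 × 2.23158 = 1937 K.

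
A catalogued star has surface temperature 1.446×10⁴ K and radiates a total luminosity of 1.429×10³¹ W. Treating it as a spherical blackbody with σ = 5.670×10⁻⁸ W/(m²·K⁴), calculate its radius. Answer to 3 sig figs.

L = 4πR²σT⁴ ⇒ R = √(L/(4πσT⁴)).
σT⁴ = 2.47888×10⁹ W/m², so R = √(1.429×10³¹/(4π×2.47888×10⁹)) = 2.14×10¹⁰ m.

R ≈ 2.14×10¹⁰ m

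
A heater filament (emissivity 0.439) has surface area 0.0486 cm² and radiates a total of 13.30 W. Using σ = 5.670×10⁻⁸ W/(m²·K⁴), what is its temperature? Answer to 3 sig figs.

T ≈ 3.24×10³ K

Area A = 0.0486 cm² = 4.86×10⁻⁶ m².
P = εσAT⁴ ⇒ T = (P/(εσA))^(1/4) = (13.30/(0.439×5.670×10⁻⁸×4.86×10⁻⁶))^(1/4) = 3.24×10³ K.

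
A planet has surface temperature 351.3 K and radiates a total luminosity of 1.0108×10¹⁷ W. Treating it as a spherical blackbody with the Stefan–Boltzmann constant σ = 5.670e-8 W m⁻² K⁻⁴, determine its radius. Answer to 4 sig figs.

L = 4πR²σT⁴ ⇒ R = √(L/(4πσT⁴)).
σT⁴ = 863.566 W/m², so R = √(1.0108×10¹⁷/(4π×863.566)) = 3.052×10⁶ m.

R ≈ 3.052×10⁶ m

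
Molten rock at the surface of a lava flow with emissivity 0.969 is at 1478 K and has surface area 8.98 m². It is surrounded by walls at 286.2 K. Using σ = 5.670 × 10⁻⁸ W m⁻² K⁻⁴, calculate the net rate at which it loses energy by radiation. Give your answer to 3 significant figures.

Area A = 8.98 m².
Net radiated power P_net = εσA(T⁴ − T₀⁴) = 0.969×5.670×10⁻⁸×8.98×(1478⁴ − 286.2⁴).
T⁴ − T₀⁴ = 4.77197×10¹² − 6.70932×10⁹ = 4.76526×10¹² K⁴, so P_net = 2.35×10⁶ W.

Net loss ≈ 2.35×10⁶ W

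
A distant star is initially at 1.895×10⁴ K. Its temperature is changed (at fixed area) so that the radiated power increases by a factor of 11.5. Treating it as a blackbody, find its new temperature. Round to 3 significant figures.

T₂ ≈ 3.49×10⁴ K

P ∝ T⁴, so T₂/T₁ = (P₂/P₁)^(1/4) = (11.5)^(1/4) = 1.84151.
T₂ = 1.895×10⁴ × 1.84151 = 3.49×10⁴ K.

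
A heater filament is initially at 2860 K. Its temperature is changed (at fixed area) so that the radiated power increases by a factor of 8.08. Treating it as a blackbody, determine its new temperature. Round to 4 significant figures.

P ∝ T⁴, so T₂/T₁ = (P₂/P₁)^(1/4) = (8.08)^(1/4) = 1.68598.
T₂ = 2860 × 1.68598 = 4822 K.

T₂ ≈ 4822 K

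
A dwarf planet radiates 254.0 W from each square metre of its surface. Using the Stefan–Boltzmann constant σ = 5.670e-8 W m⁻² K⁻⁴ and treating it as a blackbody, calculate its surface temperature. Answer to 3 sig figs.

I = σT⁴, so T = (I/σ)^(1/4) = (254.0/(5.670×10⁻⁸))^(1/4) = 259 K.

T ≈ 259 K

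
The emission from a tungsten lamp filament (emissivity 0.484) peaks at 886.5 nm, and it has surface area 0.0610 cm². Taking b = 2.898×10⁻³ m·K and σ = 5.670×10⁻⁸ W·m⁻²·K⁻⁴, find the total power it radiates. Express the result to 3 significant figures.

Wien's law: T = b/λ_max = 2.898×10⁻³/8.865×10⁻⁷ = 3269.04 K.
Area A = 0.0610 cm² = 6.10×10⁻⁶ m².
Then P = εσAT⁴ = 0.484×5.670×10⁻⁸×6.10×10⁻⁶×(3269.04)⁴ = 19.1 W.

P ≈ 19.1 W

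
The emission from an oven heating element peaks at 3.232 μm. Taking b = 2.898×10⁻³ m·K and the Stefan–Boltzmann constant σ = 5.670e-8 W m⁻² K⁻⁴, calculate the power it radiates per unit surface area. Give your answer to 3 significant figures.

Wien's law: T = b/λ_max = 2.898×10⁻³/3.232×10⁻⁶ = 896.658 K.
Then I = σT⁴ = 5.670×10⁻⁸×(896.658)⁴ = 3.67×10⁴ W/m².

I ≈ 3.67×10⁴ W/m²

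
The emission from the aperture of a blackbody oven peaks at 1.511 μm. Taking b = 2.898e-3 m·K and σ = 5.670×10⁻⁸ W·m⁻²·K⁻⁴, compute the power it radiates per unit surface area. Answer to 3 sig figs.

I ≈ 7.67×10⁵ W/m²

Wien's law: T = b/λ_max = 2.898×10⁻³/1.511×10⁻⁶ = 1917.94 K.
Then I = σT⁴ = 5.670×10⁻⁸×(1917.94)⁴ = 7.67×10⁵ W/m².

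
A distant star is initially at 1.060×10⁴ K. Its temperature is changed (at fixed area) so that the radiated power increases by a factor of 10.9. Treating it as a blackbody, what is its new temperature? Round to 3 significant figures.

P ∝ T⁴, so T₂/T₁ = (P₂/P₁)^(1/4) = (10.9)^(1/4) = 1.81701.
T₂ = 1.060×10⁴ × 1.81701 = 1.93×10⁴ K.

T₂ ≈ 1.93×10⁴ K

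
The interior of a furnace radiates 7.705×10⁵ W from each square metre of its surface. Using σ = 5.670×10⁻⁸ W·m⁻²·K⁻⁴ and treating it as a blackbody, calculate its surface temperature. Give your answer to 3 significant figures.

T ≈ 1.92×10³ K

I = σT⁴, so T = (I/σ)^(1/4) = (7.705×10⁵/(5.670×10⁻⁸))^(1/4) = 1.92×10³ K.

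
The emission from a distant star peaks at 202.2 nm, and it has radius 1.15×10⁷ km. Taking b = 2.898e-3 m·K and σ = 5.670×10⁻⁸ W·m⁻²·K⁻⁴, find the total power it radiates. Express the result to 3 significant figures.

P ≈ 3.98×10³⁰ W

Wien's law: T = b/λ_max = 2.898×10⁻³/2.022×10⁻⁷ = 14332.3 K.
Surface area A = 4πR² = 4π(1.15×10¹⁰ m)² = 1.66190×10²¹ m².
Then P = σAT⁴ = 5.670×10⁻⁸×1.66190×10²¹×(14332.3)⁴ = 3.98×10³⁰ W.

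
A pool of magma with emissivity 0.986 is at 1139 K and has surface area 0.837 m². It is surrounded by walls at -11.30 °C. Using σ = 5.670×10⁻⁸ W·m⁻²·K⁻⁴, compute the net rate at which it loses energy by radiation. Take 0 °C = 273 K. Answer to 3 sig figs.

Net loss ≈ 7.85×10⁴ W

Surroundings: T = -11.30 °C + 273 = 261.70 K.
Area A = 0.837 m².
Net radiated power P_net = εσA(T⁴ − T₀⁴) = 0.986×5.670×10⁻⁸×0.837×(1139⁴ − 261.70⁴).
T⁴ − T₀⁴ = 1.68304×10¹² − 4.69045×10⁹ = 1.67835×10¹² K⁴, so P_net = 7.85×10⁴ W.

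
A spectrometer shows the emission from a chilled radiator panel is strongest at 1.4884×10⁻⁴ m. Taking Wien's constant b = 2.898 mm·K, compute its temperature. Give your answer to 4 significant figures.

T ≈ 19.47 K

Wien's law gives T = b/λ_max = (2.898×10⁻³ m·K)/(1.4884×10⁻⁴ m) = 19.47 K.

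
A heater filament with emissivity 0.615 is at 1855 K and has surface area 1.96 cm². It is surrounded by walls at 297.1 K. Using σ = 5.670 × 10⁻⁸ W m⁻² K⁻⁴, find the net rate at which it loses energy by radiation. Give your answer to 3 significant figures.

Net loss ≈ 80.9 W

Area A = 1.96 cm² = 1.96×10⁻⁴ m².
Net radiated power P_net = εσA(T⁴ − T₀⁴) = 0.615×5.670×10⁻⁸×1.96×10⁻⁴×(1855⁴ − 297.1⁴).
T⁴ − T₀⁴ = 1.18407×10¹³ − 7.79131×10⁹ = 1.18329×10¹³ K⁴, so P_net = 80.9 W.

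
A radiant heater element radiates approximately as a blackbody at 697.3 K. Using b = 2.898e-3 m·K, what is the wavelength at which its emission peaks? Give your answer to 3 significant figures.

λ_max ≈ 4.16 μm

Wien's displacement law: λ_max = b/T = (2.898×10⁻³ m·K)/(697.3 K) = 4.156×10⁻⁶ m.
That is 4.16 μm, in the infrared range.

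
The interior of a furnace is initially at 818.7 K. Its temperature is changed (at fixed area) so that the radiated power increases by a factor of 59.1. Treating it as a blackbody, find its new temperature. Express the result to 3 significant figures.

P ∝ T⁴, so T₂/T₁ = (P₂/P₁)^(1/4) = (59.1)^(1/4) = 2.77266.
T₂ = 818.7 × 2.77266 = 2.27×10³ K.

T₂ ≈ 2.27×10³ K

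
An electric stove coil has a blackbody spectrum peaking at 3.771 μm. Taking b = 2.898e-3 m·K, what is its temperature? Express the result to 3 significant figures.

T ≈ 768 K

Wien's law gives T = b/λ_max = (2.898×10⁻³ m·K)/(3.771×10⁻⁶ m) = 768 K.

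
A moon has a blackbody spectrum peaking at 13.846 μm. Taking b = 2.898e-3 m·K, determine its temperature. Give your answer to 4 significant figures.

T ≈ 209.3 K

Wien's law gives T = b/λ_max = (2.898×10⁻³ m·K)/(1.3846×10⁻⁵ m) = 209.3 K.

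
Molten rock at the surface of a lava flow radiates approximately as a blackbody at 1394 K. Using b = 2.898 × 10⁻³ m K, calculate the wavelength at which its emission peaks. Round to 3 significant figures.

λ_max ≈ 2.08 μm

Wien's displacement law: λ_max = b/T = (2.898×10⁻³ m·K)/(1394 K) = 2.079×10⁻⁶ m.
That is 2.08 μm, in the infrared range.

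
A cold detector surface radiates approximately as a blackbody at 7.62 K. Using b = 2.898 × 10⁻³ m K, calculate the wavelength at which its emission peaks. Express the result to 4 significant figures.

λ_max ≈ 3.803×10⁻⁴ m

Wien's displacement law: λ_max = b/T = (2.898×10⁻³ m·K)/(7.62 K) = 3.8031×10⁻⁴ m.
That is 3.803×10⁻⁴ m, in the infrared range.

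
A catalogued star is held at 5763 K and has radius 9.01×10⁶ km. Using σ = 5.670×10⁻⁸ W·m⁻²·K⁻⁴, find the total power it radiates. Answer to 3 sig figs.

P ≈ 6.38×10²⁸ W

Surface area A = 4πR² = 4π(9.01×10⁹ m)² = 1.02014×10²¹ m².
P = σAT⁴ = 5.670×10⁻⁸ × 1.02014×10²¹ × (5763)⁴ = 6.38×10²⁸ W.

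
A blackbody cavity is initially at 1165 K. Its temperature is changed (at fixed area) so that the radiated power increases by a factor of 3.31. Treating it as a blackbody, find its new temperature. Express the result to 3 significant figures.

T₂ ≈ 1.57×10³ K

P ∝ T⁴, so T₂/T₁ = (P₂/P₁)^(1/4) = (3.31)^(1/4) = 1.34883.
T₂ = 1165 × 1.34883 = 1.57×10³ K.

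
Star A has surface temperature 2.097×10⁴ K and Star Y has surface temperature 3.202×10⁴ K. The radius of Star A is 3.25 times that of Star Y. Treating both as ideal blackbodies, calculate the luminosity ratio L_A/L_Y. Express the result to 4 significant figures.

L_A/L_Y ≈ 1.943

L ∝ R²T⁴, so L_A/L_Y = (R_A/R_Y)²(T_A/T_Y)⁴ = (3.25)² × (2.097×10⁴/3.202×10⁴)⁴ = 10.5625 × 0.183954 = 1.943.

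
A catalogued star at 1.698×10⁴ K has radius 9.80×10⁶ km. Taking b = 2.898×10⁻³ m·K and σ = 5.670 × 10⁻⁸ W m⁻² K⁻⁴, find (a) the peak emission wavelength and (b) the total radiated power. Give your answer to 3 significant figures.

λ_max ≈ 171 nm; P ≈ 5.69×10³⁰ W

(a) λ_max = b/T = 2.898×10⁻³/1.698×10⁴ = 1.707×10⁻⁷ m = 171 nm.
Surface area A = 4πR² = 4π(9.80×10⁹ m)² = 1.20687×10²¹ m².
(b) P = σAT⁴ = 5.670×10⁻⁸×1.20687×10²¹×(1.698×10⁴)⁴ = 5.69×10³⁰ W.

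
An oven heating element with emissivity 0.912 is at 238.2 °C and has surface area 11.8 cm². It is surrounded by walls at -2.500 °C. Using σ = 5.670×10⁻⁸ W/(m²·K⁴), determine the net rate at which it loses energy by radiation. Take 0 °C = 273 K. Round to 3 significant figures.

Net loss ≈ 3.84 W

T = 238.2 °C + 273 = 511.2 K.
Surroundings: T = -2.500 °C + 273 = 270.500 K.
Area A = 11.8 cm² = 1.18×10⁻³ m².
Net radiated power P_net = εσA(T⁴ − T₀⁴) = 0.912×5.670×10⁻⁸×1.18×10⁻³×(511.2⁴ − 270.500⁴).
T⁴ − T₀⁴ = 6.82910×10¹⁰ − 5.35389×10⁹ = 6.29371×10¹⁰ K⁴, so P_net = 3.84 W.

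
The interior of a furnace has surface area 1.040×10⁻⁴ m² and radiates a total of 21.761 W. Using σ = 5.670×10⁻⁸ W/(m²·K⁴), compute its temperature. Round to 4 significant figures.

Area A = 1.040×10⁻⁴ m².
P = σAT⁴ ⇒ T = (P/(σA))^(1/4) = (21.761/(5.670×10⁻⁸×1.040×10⁻⁴))^(1/4) = 1386 K.

T ≈ 1386 K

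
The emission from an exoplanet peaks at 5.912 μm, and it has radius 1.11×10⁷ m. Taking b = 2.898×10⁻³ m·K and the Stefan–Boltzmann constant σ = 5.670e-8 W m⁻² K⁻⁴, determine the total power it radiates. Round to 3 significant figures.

P ≈ 5.07×10¹⁸ W

Wien's law: T = b/λ_max = 2.898×10⁻³/5.912×10⁻⁶ = 490.189 K.
Surface area A = 4πR² = 4π(1.11×10⁷ m)² = 1.54830×10¹⁵ m².
Then P = σAT⁴ = 5.670×10⁻⁸×1.54830×10¹⁵×(490.189)⁴ = 5.07×10¹⁸ W.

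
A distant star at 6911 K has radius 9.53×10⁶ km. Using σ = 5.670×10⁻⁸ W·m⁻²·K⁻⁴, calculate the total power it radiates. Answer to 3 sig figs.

Surface area A = 4πR² = 4π(9.53×10⁹ m)² = 1.14129×10²¹ m².
P = σAT⁴ = 5.670×10⁻⁸ × 1.14129×10²¹ × (6911)⁴ = 1.48×10²⁹ W.

P ≈ 1.48×10²⁹ W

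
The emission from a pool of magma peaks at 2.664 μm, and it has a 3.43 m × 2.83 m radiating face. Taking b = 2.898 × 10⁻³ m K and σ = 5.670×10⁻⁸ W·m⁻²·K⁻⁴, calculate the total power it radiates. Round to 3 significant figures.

Wien's law: T = b/λ_max = 2.898×10⁻³/2.664×10⁻⁶ = 1087.84 K.
Area A = 3.43 × 2.83 = 9.7069 m².
Then P = σAT⁴ = 5.670×10⁻⁸×9.7069×(1087.84)⁴ = 7.71×10⁵ W.

P ≈ 7.71×10⁵ W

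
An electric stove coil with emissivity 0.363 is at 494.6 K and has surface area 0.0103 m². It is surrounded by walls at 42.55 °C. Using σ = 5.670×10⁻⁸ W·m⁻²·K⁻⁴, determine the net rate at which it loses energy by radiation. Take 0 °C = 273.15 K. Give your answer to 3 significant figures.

Surroundings: T = 42.55 °C + 273.15 = 315.70 K.
Area A = 0.0103 m².
Net radiated power P_net = εσA(T⁴ − T₀⁴) = 0.363×5.670×10⁻⁸×0.0103×(494.6⁴ − 315.70⁴).
T⁴ − T₀⁴ = 5.98434×10¹⁰ − 9.93341×10⁹ = 4.99100×10¹⁰ K⁴, so P_net = 10.6 W.

Net loss ≈ 10.6 W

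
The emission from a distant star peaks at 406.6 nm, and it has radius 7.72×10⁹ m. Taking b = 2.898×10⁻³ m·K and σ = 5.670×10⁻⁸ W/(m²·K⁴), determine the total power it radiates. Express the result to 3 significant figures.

Wien's law: T = b/λ_max = 2.898×10⁻³/4.066×10⁻⁷ = 7127.40 K.
Surface area A = 4πR² = 4π(7.72×10⁹ m)² = 7.48936×10²⁰ m².
Then P = σAT⁴ = 5.670×10⁻⁸×7.48936×10²⁰×(7127.40)⁴ = 1.10×10²⁹ W.

P ≈ 1.10×10²⁹ W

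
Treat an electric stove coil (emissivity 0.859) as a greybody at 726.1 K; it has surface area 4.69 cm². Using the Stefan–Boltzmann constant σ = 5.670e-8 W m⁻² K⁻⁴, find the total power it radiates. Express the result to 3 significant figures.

P ≈ 6.35 W

Area A = 4.69 cm² = 4.69×10⁻⁴ m².
P = εσAT⁴ = 0.859 × 5.670×10⁻⁸ × 4.69×10⁻⁴ × (726.1)⁴ = 6.35 W.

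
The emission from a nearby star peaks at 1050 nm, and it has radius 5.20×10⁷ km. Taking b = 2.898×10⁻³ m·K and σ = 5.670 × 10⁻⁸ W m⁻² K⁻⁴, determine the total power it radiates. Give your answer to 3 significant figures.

P ≈ 1.12×10²⁹ W

Wien's law: T = b/λ_max = 2.898×10⁻³/1.050×10⁻⁶ = 2760.00 K.
Surface area A = 4πR² = 4π(5.20×10¹⁰ m)² = 3.39795×10²² m².
Then P = σAT⁴ = 5.670×10⁻⁸×3.39795×10²²×(2760.00)⁴ = 1.12×10²⁹ W.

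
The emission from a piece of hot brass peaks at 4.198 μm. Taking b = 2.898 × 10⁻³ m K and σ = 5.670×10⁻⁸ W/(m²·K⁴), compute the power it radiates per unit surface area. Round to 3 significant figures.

Wien's law: T = b/λ_max = 2.898×10⁻³/4.198×10⁻⁶ = 690.329 K.
Then I = σT⁴ = 5.670×10⁻⁸×(690.329)⁴ = 1.29×10⁴ W/m².

I ≈ 1.29×10⁴ W/m²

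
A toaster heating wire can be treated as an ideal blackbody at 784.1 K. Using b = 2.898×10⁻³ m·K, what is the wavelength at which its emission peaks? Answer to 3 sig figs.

λ_max ≈ 3.70 μm

Wien's displacement law: λ_max = b/T = (2.898×10⁻³ m·K)/(784.1 K) = 3.696×10⁻⁶ m.
That is 3.70 μm, in the infrared range.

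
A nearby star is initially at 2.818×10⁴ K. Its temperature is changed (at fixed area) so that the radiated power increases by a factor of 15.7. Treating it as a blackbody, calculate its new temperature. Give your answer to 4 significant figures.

P ∝ T⁴, so T₂/T₁ = (P₂/P₁)^(1/4) = (15.7)^(1/4) = 1.99056.
T₂ = 2.818×10⁴ × 1.99056 = 5.609×10⁴ K.

T₂ ≈ 5.609×10⁴ K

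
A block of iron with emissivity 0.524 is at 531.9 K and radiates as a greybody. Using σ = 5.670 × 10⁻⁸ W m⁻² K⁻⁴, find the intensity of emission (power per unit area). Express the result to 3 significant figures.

I ≈ 2.38×10³ W/m²

Stefan–Boltzmann: I = εσT⁴ = 0.524 × 5.670×10⁻⁸ × (531.9)⁴ = 2.38×10³ W/m².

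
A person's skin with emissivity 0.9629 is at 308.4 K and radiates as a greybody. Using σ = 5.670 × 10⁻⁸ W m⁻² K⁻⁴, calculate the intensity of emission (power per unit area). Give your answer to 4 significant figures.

Stefan–Boltzmann: I = εσT⁴ = 0.9629 × 5.670×10⁻⁸ × (308.4)⁴ = 493.9 W/m².

I ≈ 493.9 W/m²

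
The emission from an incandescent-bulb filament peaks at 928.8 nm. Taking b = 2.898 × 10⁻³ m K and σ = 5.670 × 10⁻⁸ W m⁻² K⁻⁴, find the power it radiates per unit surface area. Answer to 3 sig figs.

I ≈ 5.37×10⁶ W/m²

Wien's law: T = b/λ_max = 2.898×10⁻³/9.288×10⁻⁷ = 3120.16 K.
Then I = σT⁴ = 5.670×10⁻⁸×(3120.16)⁴ = 5.37×10⁶ W/m².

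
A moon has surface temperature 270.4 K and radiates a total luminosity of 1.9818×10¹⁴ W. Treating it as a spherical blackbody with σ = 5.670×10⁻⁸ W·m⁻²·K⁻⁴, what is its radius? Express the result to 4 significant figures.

L = 4πR²σT⁴ ⇒ R = √(L/(4πσT⁴)).
σT⁴ = 303.117 W/m², so R = √(1.9818×10¹⁴/(4π×303.117)) = 2.281×10⁵ m.

R ≈ 2.281×10⁵ m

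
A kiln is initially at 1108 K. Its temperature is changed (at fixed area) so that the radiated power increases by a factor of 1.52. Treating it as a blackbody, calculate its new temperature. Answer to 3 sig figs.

T₂ ≈ 1.23×10³ K

P ∝ T⁴, so T₂/T₁ = (P₂/P₁)^(1/4) = (1.52)^(1/4) = 1.11035.
T₂ = 1108 × 1.11035 = 1.23×10³ K.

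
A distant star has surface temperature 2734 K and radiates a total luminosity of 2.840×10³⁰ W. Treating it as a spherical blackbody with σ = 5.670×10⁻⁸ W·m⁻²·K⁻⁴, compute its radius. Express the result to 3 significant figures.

R ≈ 2.67×10¹¹ m

L = 4πR²σT⁴ ⇒ R = √(L/(4πσT⁴)).
σT⁴ = 3.16794×10⁶ W/m², so R = √(2.840×10³⁰/(4π×3.16794×10⁶)) = 2.67×10¹¹ m.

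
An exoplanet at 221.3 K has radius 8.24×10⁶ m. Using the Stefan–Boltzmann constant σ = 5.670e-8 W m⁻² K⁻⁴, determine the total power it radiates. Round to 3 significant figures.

P ≈ 1.16×10¹⁷ W

Surface area A = 4πR² = 4π(8.24×10⁶ m)² = 8.53226×10¹⁴ m².
P = σAT⁴ = 5.670×10⁻⁸ × 8.53226×10¹⁴ × (221.3)⁴ = 1.16×10¹⁷ W.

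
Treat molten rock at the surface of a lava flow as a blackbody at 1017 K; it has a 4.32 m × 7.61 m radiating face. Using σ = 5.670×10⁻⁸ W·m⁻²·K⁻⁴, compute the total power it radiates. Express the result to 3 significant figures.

P ≈ 1.99×10⁶ W

Area A = 4.32 × 7.61 = 32.8752 m².
P = σAT⁴ = 5.670×10⁻⁸ × 32.8752 × (1017)⁴ = 1.99×10⁶ W.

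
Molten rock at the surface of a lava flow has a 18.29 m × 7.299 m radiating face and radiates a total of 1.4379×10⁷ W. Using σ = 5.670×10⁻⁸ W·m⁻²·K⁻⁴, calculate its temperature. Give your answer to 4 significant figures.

T ≈ 1174 K

Area A = 18.29 × 7.299 = 133.499 m².
P = σAT⁴ ⇒ T = (P/(σA))^(1/4) = (1.4379×10⁷/(5.670×10⁻⁸×133.499))^(1/4) = 1174 K.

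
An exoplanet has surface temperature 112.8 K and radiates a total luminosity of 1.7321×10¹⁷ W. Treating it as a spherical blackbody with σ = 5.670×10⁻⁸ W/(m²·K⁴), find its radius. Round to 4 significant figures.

L = 4πR²σT⁴ ⇒ R = √(L/(4πσT⁴)).
σT⁴ = 9.17951 W/m², so R = √(1.7321×10¹⁷/(4π×9.17951)) = 3.875×10⁷ m.

R ≈ 3.875×10⁷ m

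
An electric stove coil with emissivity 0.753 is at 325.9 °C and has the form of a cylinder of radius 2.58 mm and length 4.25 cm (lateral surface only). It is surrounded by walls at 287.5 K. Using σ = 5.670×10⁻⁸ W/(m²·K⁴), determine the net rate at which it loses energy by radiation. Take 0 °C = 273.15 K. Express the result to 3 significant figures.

Net loss ≈ 3.59 W

T = 325.9 °C + 273.15 = 599.05 K.
Lateral area A = 2πrL = 2π×2.58×10⁻³×0.0425 = 6.88951×10⁻⁴ m².
Net radiated power P_net = εσA(T⁴ − T₀⁴) = 0.753×5.670×10⁻⁸×6.88951×10⁻⁴×(599.05⁴ − 287.5⁴).
T⁴ − T₀⁴ = 1.28781×10¹¹ − 6.83206×10⁹ = 1.21949×10¹¹ K⁴, so P_net = 3.59 W.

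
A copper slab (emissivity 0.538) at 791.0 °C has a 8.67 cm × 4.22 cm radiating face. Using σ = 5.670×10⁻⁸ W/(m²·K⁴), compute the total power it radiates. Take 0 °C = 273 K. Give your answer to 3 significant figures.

P ≈ 143 W

T = 791.0 °C + 273 = 1064.0 K.
Area A = 0.0867 × 0.0422 = 3.65874×10⁻³ m².
P = εσAT⁴ = 0.538 × 5.670×10⁻⁸ × 3.65874×10⁻³ × (1064.0)⁴ = 143 W.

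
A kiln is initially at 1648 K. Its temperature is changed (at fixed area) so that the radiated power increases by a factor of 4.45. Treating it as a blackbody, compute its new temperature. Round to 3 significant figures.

P ∝ T⁴, so T₂/T₁ = (P₂/P₁)^(1/4) = (4.45)^(1/4) = 1.45241.
T₂ = 1648 × 1.45241 = 2.39×10³ K.

T₂ ≈ 2.39×10³ K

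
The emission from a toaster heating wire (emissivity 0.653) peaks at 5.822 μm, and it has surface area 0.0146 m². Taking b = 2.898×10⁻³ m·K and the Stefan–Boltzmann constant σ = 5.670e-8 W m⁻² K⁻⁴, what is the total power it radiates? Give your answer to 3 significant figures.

P ≈ 33.2 W

Wien's law: T = b/λ_max = 2.898×10⁻³/5.822×10⁻⁶ = 497.767 K.
Area A = 0.0146 m².
Then P = εσAT⁴ = 0.653×5.670×10⁻⁸×0.0146×(497.767)⁴ = 33.2 W.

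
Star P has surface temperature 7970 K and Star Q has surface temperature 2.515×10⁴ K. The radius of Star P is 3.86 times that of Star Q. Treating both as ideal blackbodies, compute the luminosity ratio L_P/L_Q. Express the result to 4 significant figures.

L ∝ R²T⁴, so L_P/L_Q = (R_P/R_Q)²(T_P/T_Q)⁴ = (3.86)² × (7970/2.515×10⁴)⁴ = 14.8996 × 0.0100851 = 0.1503.

L_P/L_Q ≈ 0.1503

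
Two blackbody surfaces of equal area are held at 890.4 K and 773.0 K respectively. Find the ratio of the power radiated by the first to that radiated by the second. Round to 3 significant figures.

With equal areas, P₁/P₂ = (T₁/T₂)⁴ = (890.4/773.0)⁴ = 1.76.

P₁/P₂ ≈ 1.76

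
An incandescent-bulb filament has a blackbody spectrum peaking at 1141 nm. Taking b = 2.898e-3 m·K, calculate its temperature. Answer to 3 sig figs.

T ≈ 2.54×10³ K

Wien's law gives T = b/λ_max = (2.898×10⁻³ m·K)/(1.141×10⁻⁶ m) = 2.54×10³ K.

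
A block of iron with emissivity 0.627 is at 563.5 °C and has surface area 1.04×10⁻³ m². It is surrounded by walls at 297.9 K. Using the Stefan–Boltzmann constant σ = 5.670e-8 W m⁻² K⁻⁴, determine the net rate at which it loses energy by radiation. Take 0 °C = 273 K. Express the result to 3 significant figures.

Net loss ≈ 17.8 W

T = 563.5 °C + 273 = 836.5 K.
Area A = 1.04×10⁻³ m².
Net radiated power P_net = εσA(T⁴ − T₀⁴) = 0.627×5.670×10⁻⁸×1.04×10⁻³×(836.5⁴ − 297.9⁴).
T⁴ − T₀⁴ = 4.89625×10¹¹ − 7.87557×10⁹ = 4.81749×10¹¹ K⁴, so P_net = 17.8 W.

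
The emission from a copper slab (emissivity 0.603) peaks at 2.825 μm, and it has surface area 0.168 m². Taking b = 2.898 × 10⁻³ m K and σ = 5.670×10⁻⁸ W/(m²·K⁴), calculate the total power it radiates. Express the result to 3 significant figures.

Wien's law: T = b/λ_max = 2.898×10⁻³/2.825×10⁻⁶ = 1025.84 K.
Area A = 0.168 m².
Then P = εσAT⁴ = 0.603×5.670×10⁻⁸×0.168×(1025.84)⁴ = 6.36×10³ W.

P ≈ 6.36×10³ W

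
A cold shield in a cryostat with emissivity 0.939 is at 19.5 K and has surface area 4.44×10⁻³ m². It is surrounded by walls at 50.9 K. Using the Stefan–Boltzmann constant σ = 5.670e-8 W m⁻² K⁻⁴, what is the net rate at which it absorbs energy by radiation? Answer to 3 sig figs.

Area A = 4.44×10⁻³ m².
Net radiated power P_net = εσA(T⁴ − T₀⁴) = 0.939×5.670×10⁻⁸×4.44×10⁻³×(19.5⁴ − 50.9⁴).
T⁴ − T₀⁴ = 1.44590×10⁵ − 6.71230×10⁶ = -6.56771×10⁶ K⁴, so P_net = -1.55×10⁻³ W — negative, meaning a net gain of 1.55×10⁻³ W.

Net gain ≈ 1.55×10⁻³ W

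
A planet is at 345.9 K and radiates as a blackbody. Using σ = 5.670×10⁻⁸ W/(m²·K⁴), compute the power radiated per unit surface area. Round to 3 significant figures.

Stefan–Boltzmann: I = σT⁴ = 5.670×10⁻⁸ × (345.9)⁴ = 812 W/m².

I ≈ 812 W/m²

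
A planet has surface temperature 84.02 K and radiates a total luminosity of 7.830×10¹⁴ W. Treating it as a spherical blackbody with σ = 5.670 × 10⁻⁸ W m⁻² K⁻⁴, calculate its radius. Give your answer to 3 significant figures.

L = 4πR²σT⁴ ⇒ R = √(L/(4πσT⁴)).
σT⁴ = 2.82562 W/m², so R = √(7.830×10¹⁴/(4π×2.82562)) = 4.70×10⁶ m.

R ≈ 4.70×10⁶ m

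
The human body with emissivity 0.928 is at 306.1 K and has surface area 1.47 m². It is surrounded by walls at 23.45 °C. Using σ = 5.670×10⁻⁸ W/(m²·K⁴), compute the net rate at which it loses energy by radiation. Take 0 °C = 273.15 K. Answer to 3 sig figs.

Net loss ≈ 80.5 W

Surroundings: T = 23.45 °C + 273.15 = 296.60 K.
Area A = 1.47 m².
Net radiated power P_net = εσA(T⁴ − T₀⁴) = 0.928×5.670×10⁻⁸×1.47×(306.1⁴ − 296.60⁴).
T⁴ − T₀⁴ = 8.77917×10⁹ − 7.73900×10⁹ = 1.04017×10⁹ K⁴, so P_net = 80.5 W.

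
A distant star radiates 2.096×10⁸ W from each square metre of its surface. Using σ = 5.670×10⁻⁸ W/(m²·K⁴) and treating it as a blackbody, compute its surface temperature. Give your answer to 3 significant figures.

I = σT⁴, so T = (I/σ)^(1/4) = (2.096×10⁸/(5.670×10⁻⁸))^(1/4) = 7.80×10³ K.

T ≈ 7.80×10³ K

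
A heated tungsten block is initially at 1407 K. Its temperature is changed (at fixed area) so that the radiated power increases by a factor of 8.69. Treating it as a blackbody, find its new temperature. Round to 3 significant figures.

T₂ ≈ 2.42×10³ K

P ∝ T⁴, so T₂/T₁ = (P₂/P₁)^(1/4) = (8.69)^(1/4) = 1.71694.
T₂ = 1407 × 1.71694 = 2.42×10³ K.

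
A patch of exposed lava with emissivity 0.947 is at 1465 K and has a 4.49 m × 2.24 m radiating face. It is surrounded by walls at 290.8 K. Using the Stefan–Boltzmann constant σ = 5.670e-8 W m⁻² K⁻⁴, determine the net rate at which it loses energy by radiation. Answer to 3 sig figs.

Area A = 4.49 × 2.24 = 10.0576 m².
Net radiated power P_net = εσA(T⁴ − T₀⁴) = 0.947×5.670×10⁻⁸×10.0576×(1465⁴ − 290.8⁴).
T⁴ − T₀⁴ = 4.60628×10¹² − 7.15118×10⁹ = 4.59913×10¹² K⁴, so P_net = 2.48×10⁶ W.

Net loss ≈ 2.48×10⁶ W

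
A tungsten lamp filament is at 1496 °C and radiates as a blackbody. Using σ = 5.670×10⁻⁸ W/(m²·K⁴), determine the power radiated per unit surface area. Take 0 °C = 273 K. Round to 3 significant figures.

I ≈ 5.55×10⁵ W/m²

T = 1496 °C + 273 = 1769 K.
Stefan–Boltzmann: I = σT⁴ = 5.670×10⁻⁸ × (1769)⁴ = 5.55×10⁵ W/m².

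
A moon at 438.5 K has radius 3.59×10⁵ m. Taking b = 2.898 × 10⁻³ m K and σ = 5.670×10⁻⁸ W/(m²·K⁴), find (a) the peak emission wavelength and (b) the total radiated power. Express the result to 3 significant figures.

λ_max ≈ 6.61 μm; P ≈ 3.40×10¹⁵ W

(a) λ_max = b/T = 2.898×10⁻³/438.5 = 6.609×10⁻⁶ m = 6.61 μm.
Surface area A = 4πR² = 4π(3.59×10⁵ m)² = 1.61957×10¹² m².
(b) P = σAT⁴ = 5.670×10⁻⁸×1.61957×10¹²×(438.5)⁴ = 3.40×10¹⁵ W.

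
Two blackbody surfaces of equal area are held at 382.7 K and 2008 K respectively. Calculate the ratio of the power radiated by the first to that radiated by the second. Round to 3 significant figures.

With equal areas, P₁/P₂ = (T₁/T₂)⁴ = (382.7/2008)⁴ = 1.32×10⁻³.

P₁/P₂ ≈ 1.32×10⁻³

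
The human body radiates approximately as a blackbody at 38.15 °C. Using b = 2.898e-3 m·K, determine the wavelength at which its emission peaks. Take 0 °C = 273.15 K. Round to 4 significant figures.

T = 38.15 °C + 273.15 = 311.30 K.
Wien's displacement law: λ_max = b/T = (2.898×10⁻³ m·K)/(311.30 K) = 9.3093×10⁻⁶ m.
That is 9.309 μm, in the infrared range.

λ_max ≈ 9.309 μm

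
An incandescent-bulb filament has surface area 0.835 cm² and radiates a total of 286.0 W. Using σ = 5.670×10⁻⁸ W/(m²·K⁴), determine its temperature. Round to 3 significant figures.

Area A = 0.835 cm² = 8.35×10⁻⁵ m².
P = σAT⁴ ⇒ T = (P/(σA))^(1/4) = (286.0/(5.670×10⁻⁸×8.35×10⁻⁵))^(1/4) = 2.79×10³ K.

T ≈ 2.79×10³ K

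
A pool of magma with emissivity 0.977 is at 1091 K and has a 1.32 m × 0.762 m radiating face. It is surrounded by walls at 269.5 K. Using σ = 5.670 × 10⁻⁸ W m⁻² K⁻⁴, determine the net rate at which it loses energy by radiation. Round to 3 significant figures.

Net loss ≈ 7.86×10⁴ W

Area A = 1.32 × 0.762 = 1.00584 m².
Net radiated power P_net = εσA(T⁴ − T₀⁴) = 0.977×5.670×10⁻⁸×1.00584×(1091⁴ − 269.5⁴).
T⁴ − T₀⁴ = 1.41677×10¹² − 5.27515×10⁹ = 1.41149×10¹² K⁴, so P_net = 7.86×10⁴ W.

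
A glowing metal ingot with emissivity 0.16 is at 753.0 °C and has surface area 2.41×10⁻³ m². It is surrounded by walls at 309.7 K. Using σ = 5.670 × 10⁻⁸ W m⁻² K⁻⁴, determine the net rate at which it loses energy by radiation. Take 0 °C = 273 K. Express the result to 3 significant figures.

T = 753.0 °C + 273 = 1026.0 K.
Area A = 2.41×10⁻³ m².
Net radiated power P_net = εσA(T⁴ − T₀⁴) = 0.16×5.670×10⁻⁸×2.41×10⁻³×(1026.0⁴ − 309.7⁴).
T⁴ − T₀⁴ = 1.10813×10¹² − 9.19951×10⁹ = 1.09893×10¹² K⁴, so P_net = 24.0 W.

Net loss ≈ 24.0 W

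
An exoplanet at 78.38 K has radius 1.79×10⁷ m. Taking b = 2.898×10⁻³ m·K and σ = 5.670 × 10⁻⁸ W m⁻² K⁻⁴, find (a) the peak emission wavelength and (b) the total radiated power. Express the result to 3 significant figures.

λ_max ≈ 37.0 μm; P ≈ 8.62×10¹⁵ W

(a) λ_max = b/T = 2.898×10⁻³/78.38 = 3.697×10⁻⁵ m = 37.0 μm.
Surface area A = 4πR² = 4π(1.79×10⁷ m)² = 4.02639×10¹⁵ m².
(b) P = σAT⁴ = 5.670×10⁻⁸×4.02639×10¹⁵×(78.38)⁴ = 8.62×10¹⁵ W.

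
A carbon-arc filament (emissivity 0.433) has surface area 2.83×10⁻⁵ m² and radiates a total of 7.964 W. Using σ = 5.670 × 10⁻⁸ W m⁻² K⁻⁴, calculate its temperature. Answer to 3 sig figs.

Area A = 2.83×10⁻⁵ m².
P = εσAT⁴ ⇒ T = (P/(εσA))^(1/4) = (7.964/(0.433×5.670×10⁻⁸×2.83×10⁻⁵))^(1/4) = 1.84×10³ K.

T ≈ 1.84×10³ K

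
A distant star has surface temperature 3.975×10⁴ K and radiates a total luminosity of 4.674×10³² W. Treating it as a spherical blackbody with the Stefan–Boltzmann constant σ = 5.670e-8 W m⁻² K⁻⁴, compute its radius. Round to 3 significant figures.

R ≈ 1.62×10¹⁰ m

L = 4πR²σT⁴ ⇒ R = √(L/(4πσT⁴)).
σT⁴ = 1.41557×10¹¹ W/m², so R = √(4.674×10³²/(4π×1.41557×10¹¹)) = 1.62×10¹⁰ m.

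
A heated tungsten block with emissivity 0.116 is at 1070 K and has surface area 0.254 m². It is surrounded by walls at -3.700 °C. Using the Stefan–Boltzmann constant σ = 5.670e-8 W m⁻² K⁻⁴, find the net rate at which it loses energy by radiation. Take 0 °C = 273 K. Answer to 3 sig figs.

Surroundings: T = -3.700 °C + 273 = 269.300 K.
Area A = 0.254 m².
Net radiated power P_net = εσA(T⁴ − T₀⁴) = 0.116×5.670×10⁻⁸×0.254×(1070⁴ − 269.300⁴).
T⁴ − T₀⁴ = 1.31080×10¹² − 5.25951×10⁹ = 1.30554×10¹² K⁴, so P_net = 2.18×10³ W.

Net loss ≈ 2.18×10³ W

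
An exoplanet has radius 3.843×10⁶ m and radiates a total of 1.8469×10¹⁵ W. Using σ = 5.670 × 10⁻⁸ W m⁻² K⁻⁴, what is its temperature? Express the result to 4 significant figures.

T ≈ 115.1 K

Surface area A = 4πR² = 4π(3.843×10⁶ m)² = 1.85588×10¹⁴ m².
P = σAT⁴ ⇒ T = (P/(σA))^(1/4) = (1.8469×10¹⁵/(5.670×10⁻⁸×1.85588×10¹⁴))^(1/4) = 115.1 K.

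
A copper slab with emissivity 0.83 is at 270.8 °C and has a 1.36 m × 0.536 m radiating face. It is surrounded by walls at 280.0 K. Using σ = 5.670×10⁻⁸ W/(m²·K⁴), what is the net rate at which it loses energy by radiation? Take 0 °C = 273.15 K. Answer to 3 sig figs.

T = 270.8 °C + 273.15 = 543.95 K.
Area A = 1.36 × 0.536 = 0.72896 m².
Net radiated power P_net = εσA(T⁴ − T₀⁴) = 0.83×5.670×10⁻⁸×0.72896×(543.95⁴ − 280.0⁴).
T⁴ − T₀⁴ = 8.75459×10¹⁰ − 6.14656×10⁹ = 8.13993×10¹⁰ K⁴, so P_net = 2.79×10³ W.

Net loss ≈ 2.79×10³ W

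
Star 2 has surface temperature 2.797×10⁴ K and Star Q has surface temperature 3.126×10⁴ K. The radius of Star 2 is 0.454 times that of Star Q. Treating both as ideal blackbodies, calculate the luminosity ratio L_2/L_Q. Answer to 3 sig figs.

L ∝ R²T⁴, so L_2/L_Q = (R_2/R_Q)²(T_2/T_Q)⁴ = (0.454)² × (2.797×10⁴/3.126×10⁴)⁴ = 0.206116 × 0.640935 = 0.132.

L_2/L_Q ≈ 0.132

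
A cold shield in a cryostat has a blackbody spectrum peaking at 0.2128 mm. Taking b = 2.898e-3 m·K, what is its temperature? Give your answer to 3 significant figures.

T ≈ 13.6 K

Wien's law gives T = b/λ_max = (2.898×10⁻³ m·K)/(2.128×10⁻⁴ m) = 13.6 K.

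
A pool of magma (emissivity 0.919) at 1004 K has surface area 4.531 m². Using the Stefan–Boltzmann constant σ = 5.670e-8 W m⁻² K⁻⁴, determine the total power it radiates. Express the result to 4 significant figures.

P ≈ 2.399×10⁵ W

Area A = 4.531 m².
P = εσAT⁴ = 0.919 × 5.670×10⁻⁸ × 4.531 × (1004)⁴ = 2.399×10⁵ W.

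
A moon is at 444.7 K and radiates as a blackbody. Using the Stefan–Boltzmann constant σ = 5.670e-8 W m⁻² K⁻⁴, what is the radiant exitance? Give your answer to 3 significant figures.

I ≈ 2.22×10³ W/m²

Stefan–Boltzmann: I = σT⁴ = 5.670×10⁻⁸ × (444.7)⁴ = 2.22×10³ W/m².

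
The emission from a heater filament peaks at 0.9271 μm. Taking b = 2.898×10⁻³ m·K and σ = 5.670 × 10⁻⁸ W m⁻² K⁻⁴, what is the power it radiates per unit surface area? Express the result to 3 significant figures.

I ≈ 5.41×10⁶ W/m²

Wien's law: T = b/λ_max = 2.898×10⁻³/9.271×10⁻⁷ = 3125.88 K.
Then I = σT⁴ = 5.670×10⁻⁸×(3125.88)⁴ = 5.41×10⁶ W/m².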